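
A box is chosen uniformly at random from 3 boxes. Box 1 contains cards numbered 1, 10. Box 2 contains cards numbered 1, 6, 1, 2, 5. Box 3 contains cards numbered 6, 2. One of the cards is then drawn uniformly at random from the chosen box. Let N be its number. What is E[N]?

25/6

E[N | box 1] = (1+10)/2 = 11/2.
E[N | box 2] = (1+6+1+2+5)/5 = 3.
E[N | box 3] = (6+2)/2 = 4.
By the law of total expectation,
E[N] = (1/3)·(11/2) + (1/3)·(3) + (1/3)·(4) = 25/6.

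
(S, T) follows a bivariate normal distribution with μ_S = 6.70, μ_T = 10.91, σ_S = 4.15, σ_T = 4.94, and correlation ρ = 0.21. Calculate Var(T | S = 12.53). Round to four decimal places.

23.3274

The conditional variance in a bivariate normal is σ_T²(1 − ρ²), independent of x.
Var(T | S=12.53) = (4.94)²·(1 − (0.21)²) = 24.4036·0.9559 = 23.3274.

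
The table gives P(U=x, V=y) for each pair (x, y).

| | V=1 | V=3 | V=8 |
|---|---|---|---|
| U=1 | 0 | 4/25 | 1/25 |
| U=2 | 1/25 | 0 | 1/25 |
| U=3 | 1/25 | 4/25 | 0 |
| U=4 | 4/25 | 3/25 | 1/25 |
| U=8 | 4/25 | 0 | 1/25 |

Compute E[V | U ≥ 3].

P(U ≥ 3) = 18/25.
Σ V·P over the event = 1·(1/25) + 3·(4/25) + 1·(4/25) + 3·(3/25) + 8·(1/25) + 1·(4/25) + 8·(1/25) = 46/25.
E[V | U ≥ 3] = (46/25) / (18/25) = 23/9.

23/9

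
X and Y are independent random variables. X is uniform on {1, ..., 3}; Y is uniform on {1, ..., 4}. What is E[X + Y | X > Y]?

P(X > Y) = 1/4.
Summing (X+Y)·P(x,y) over outcomes with X > Y gives 1.
E[X + Y | X > Y] = (1) / (1/4) = 4.

4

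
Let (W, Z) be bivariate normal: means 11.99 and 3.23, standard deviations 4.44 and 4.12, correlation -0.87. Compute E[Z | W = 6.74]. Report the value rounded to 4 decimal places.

7.4683

E[Z | W=x] = μ_Z + ρ(σ_Z/σ_W)(x − μ_W) for jointly normal variables.
E[Z | W=6.74] = 3.23 + (-0.87)·(4.12/4.44)·(6.74 − (11.99)) = 3.23 + (-0.8073)·(-5.25) = 7.4683.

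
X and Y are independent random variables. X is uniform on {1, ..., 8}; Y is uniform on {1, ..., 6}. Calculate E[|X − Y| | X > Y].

83/27

P(X > Y) = 9/16.
Summing |X−Y|·P(x,y) over outcomes with X > Y gives 83/48.
E[|X − Y| | X > Y] = (83/48) / (9/16) = 83/27.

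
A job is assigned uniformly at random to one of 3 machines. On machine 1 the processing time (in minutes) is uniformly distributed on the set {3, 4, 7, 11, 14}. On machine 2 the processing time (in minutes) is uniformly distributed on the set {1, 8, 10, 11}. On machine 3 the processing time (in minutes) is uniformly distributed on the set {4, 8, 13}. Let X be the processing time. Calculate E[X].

709/90

E[X | machine 1] = (3+4+7+11+14)/5 = 39/5.
E[X | machine 2] = (1+8+10+11)/4 = 15/2.
E[X | machine 3] = (4+8+13)/3 = 25/3.
By the law of total expectation,
E[X] = (1/3)·(39/5) + (1/3)·(15/2) + (1/3)·(25/3) = 709/90.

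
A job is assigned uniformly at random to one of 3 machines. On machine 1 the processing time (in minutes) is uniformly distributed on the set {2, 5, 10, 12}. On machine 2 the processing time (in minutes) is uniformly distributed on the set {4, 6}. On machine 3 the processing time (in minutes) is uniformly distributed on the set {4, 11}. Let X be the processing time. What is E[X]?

79/12

E[X | machine 1] = (2+5+10+12)/4 = 29/4.
E[X | machine 2] = (4+6)/2 = 5.
E[X | machine 3] = (4+11)/2 = 15/2.
By the law of total expectation,
E[X] = (1/3)·(29/4) + (1/3)·(5) + (1/3)·(15/2) = 79/12.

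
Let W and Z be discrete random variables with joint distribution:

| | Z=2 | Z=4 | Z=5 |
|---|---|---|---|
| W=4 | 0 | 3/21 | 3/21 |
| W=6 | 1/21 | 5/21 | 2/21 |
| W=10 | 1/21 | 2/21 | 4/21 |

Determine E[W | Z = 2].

P(Z = 2) = 2/21.
Σ W·P over the event = 6·(1/21) + 10·(1/21) = 16/21.
E[W | Z = 2] = (16/21) / (2/21) = 8.

8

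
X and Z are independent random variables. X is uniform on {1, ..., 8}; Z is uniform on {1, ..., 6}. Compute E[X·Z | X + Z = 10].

Outcomes with X + Z = 10: (4,6), (5,5), (6,4), (7,3), (8,2), each with probability 1/48.
E[X·Z | X + Z = 10] = (24 + 25 + 24 + 21 + 16) / 5 = 22.

22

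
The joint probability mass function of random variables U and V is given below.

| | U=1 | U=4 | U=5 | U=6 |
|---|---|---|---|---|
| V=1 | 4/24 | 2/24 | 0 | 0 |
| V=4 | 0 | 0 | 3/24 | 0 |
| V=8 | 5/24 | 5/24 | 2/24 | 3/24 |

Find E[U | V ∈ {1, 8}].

P(V ∈ {1, 8}) = 7/8.
Σ U·P over the event = 1·(4/24) + 1·(5/24) + 4·(2/24) + 4·(5/24) + 5·(2/24) + 6·(3/24) = 65/24.
E[U | V ∈ {1, 8}] = (65/24) / (7/8) = 65/21.

65/21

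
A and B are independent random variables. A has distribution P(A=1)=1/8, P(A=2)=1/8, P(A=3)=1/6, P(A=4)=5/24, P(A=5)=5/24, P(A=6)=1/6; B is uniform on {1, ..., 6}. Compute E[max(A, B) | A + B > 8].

17/3

P(A + B > 8) = 5/16.
Summing max(A,B)·P(x,y) over outcomes with A + B > 8 gives 85/48.
E[max(A, B) | A + B > 8] = (85/48) / (5/16) = 17/3.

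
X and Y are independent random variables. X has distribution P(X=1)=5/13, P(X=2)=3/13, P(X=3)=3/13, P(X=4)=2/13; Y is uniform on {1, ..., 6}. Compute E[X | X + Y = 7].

P(X + Y = 7) = 1/6.
Summing X·P(x,y) over outcomes with X + Y = 7 gives 14/39.
E[X | X + Y = 7] = (14/39) / (1/6) = 28/13.

28/13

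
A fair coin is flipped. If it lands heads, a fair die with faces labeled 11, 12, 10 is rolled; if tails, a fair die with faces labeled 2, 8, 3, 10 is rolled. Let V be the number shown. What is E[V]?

E[V | heads] = (11+12+10)/3 = 11.
E[V | tails] = (2+8+3+10)/4 = 23/4.
By the law of total expectation,
E[V] = (1/2)·(11) + (1/2)·(23/4) = 67/8.

67/8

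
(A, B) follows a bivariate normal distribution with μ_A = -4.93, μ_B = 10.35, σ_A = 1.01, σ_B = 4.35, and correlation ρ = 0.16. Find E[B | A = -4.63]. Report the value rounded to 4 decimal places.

10.5567

The regression of B on A has slope ρ·σ_B/σ_A and passes through (μ_A, μ_B).
E[B | A=-4.63] = 10.35 + (0.16)·(4.35/1.01)·(-4.63 − (-4.93)) = 10.35 + (0.68911)·(0.3) = 10.5567.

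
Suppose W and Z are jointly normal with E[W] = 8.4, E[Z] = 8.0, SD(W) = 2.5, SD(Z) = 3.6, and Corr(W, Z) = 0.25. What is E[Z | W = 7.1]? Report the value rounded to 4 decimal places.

The regression of Z on W has slope ρ·σ_Z/σ_W and passes through (μ_W, μ_Z).
E[Z | W=7.1] = 8.0 + (0.25)·(3.6/2.5)·(7.1 − (8.4)) = 8.0 + (0.36)·(-1.3) = 7.5320.

7.5320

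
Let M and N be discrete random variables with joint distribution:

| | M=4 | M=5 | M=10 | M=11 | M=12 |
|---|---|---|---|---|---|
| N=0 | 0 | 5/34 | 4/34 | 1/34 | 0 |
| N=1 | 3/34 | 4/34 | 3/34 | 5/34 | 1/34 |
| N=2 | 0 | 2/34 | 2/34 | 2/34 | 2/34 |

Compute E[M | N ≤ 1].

205/26

P(N ≤ 1) = 13/17.
Σ M·P over the event = 4·(3/34) + 5·(5/34) + 5·(4/34) + 10·(4/34) + 10·(3/34) + 11·(1/34) + 11·(5/34) + 12·(1/34) = 205/34.
E[M | N ≤ 1] = (205/34) / (13/17) = 205/26.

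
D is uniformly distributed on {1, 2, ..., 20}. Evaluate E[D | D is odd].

Given D is odd, D is equally likely to be any of {1, 3, 5, 7, 9, 11, 13, 15, 17, 19}.
E[D | D is odd] = (1 + 3 + 5 + 7 + 9 + 11 + 13 + 15 + 17 + 19) / 10 = 10.

10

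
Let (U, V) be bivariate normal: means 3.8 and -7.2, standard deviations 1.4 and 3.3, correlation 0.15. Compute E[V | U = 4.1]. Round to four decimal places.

-7.0939

The regression of V on U has slope ρ·σ_V/σ_U and passes through (μ_U, μ_V).
E[V | U=4.1] = -7.2 + (0.15)·(3.3/1.4)·(4.1 − (3.8)) = -7.2 + (0.35357)·(0.3) = -7.0939.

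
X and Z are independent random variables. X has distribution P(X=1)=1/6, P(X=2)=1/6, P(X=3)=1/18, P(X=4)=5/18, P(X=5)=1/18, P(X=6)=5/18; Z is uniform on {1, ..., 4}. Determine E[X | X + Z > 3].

P(X + Z > 3) = 7/8.
Summing X·P(x,y) over outcomes with X + Z > 3 gives 32/9.
E[X | X + Z > 3] = (32/9) / (7/8) = 256/63.

256/63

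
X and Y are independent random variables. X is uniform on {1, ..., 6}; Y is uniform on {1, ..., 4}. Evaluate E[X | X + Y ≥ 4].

P(X + Y ≥ 4) = 7/8.
Summing X·P(x,y) over outcomes with X + Y ≥ 4 gives 10/3.
E[X | X + Y ≥ 4] = (10/3) / (7/8) = 80/21.

80/21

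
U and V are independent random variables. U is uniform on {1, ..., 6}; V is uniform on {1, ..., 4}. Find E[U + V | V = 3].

Outcomes with V = 3: (1,3), (2,3), (3,3), (4,3), (5,3), (6,3), each with probability 1/24.
E[U + V | V = 3] = (4 + 5 + 6 + 7 + 8 + 9) / 6 = 13/2.

13/2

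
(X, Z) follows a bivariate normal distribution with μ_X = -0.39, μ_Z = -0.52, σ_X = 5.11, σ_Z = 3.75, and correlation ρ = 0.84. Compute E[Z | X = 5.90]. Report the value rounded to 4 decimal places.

3.3574

The regression of Z on X has slope ρ·σ_Z/σ_X and passes through (μ_X, μ_Z).
E[Z | X=5.90] = -0.52 + (0.84)·(3.75/5.11)·(5.90 − (-0.39)) = -0.52 + (0.61644)·(6.29) = 3.3574.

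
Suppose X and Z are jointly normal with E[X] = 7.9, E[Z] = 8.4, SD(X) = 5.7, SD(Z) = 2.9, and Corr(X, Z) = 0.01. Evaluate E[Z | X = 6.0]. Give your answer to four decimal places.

The regression of Z on X has slope ρ·σ_Z/σ_X and passes through (μ_X, μ_Z).
E[Z | X=6.0] = 8.4 + (0.01)·(2.9/5.7)·(6.0 − (7.9)) = 8.4 + (0.0050877)·(-1.9) = 8.3903.

8.3903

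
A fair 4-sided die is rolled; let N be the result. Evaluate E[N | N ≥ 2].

Given N ≥ 2, N is equally likely to be any of {2, 3, 4}.
E[N | N ≥ 2] = (2 + 3 + 4) / 3 = 3.

3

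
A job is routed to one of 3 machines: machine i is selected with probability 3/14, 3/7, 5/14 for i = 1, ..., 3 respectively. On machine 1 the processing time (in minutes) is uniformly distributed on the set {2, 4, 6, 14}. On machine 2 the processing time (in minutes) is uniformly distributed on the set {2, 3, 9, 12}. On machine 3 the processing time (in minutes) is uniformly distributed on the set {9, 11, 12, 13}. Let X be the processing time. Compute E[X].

459/56

E[X | machine 1] = (2+4+6+14)/4 = 13/2.
E[X | machine 2] = (2+3+9+12)/4 = 13/2.
E[X | machine 3] = (9+11+12+13)/4 = 45/4.
By the law of total expectation,
E[X] = (3/14)·(13/2) + (3/7)·(13/2) + (5/14)·(45/4) = 459/56.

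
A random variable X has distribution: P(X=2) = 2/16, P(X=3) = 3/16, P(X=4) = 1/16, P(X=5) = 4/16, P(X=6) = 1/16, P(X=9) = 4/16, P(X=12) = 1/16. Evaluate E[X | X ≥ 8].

48/5

P(X ≥ 8) = 5/16.
Σ over the event: 9·1/4 + 12·1/16 = 3.
E[X | X ≥ 8] = (3) / (5/16) = 48/5.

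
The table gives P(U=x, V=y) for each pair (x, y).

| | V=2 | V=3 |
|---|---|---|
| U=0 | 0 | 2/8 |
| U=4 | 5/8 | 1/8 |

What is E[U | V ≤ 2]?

4

P(V ≤ 2) = 5/8.
Σ U·P over the event = 4·(5/8) = 5/2.
E[U | V ≤ 2] = (5/2) / (5/8) = 4.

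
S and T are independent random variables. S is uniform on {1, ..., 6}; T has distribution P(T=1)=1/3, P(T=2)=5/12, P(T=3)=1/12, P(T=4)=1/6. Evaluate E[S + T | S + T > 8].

47/5

P(S + T > 8) = 5/72.
Summing (S+T)·P(x,y) over outcomes with S + T > 8 gives 47/72.
E[S + T | S + T > 8] = (47/72) / (5/72) = 47/5.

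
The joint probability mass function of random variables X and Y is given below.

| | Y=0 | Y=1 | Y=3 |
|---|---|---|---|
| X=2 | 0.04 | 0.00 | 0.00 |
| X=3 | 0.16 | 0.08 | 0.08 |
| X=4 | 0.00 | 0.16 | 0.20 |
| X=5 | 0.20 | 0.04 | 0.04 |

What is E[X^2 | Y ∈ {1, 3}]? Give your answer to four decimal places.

15.3333

P(Y ∈ {1, 3}) = 0.60.
Σ X^2·P over the event = 9·(0.08) + 9·(0.08) + 16·(0.16) + 16·(0.20) + 25·(0.04) + 25·(0.04) = 9.20.
E[X^2 | Y ∈ {1, 3}] = (9.20) / (0.60) = 15.3333.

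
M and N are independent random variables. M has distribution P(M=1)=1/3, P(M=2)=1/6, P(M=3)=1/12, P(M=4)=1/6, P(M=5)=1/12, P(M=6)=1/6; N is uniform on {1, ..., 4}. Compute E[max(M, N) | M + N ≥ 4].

P(M + N ≥ 4) = 19/24.
Summing max(M,N)·P(x,y) over outcomes with M + N ≥ 4 gives 53/16.
E[max(M, N) | M + N ≥ 4] = (53/16) / (19/24) = 159/38.

159/38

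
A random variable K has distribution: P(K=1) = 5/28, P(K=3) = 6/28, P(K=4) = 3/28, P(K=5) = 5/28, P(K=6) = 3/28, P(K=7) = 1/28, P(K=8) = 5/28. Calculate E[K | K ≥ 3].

120/23

P(K ≥ 3) = 23/28.
Σ over the event: 3·3/14 + 4·3/28 + 5·5/28 + 6·3/28 + 7·1/28 + 8·5/28 = 30/7.
E[K | K ≥ 3] = (30/7) / (23/28) = 120/23.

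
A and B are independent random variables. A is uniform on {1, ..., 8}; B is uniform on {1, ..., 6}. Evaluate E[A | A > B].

160/27

P(A > B) = 9/16.
Summing A·P(x,y) over outcomes with A > B gives 10/3.
E[A | A > B] = (10/3) / (9/16) = 160/27.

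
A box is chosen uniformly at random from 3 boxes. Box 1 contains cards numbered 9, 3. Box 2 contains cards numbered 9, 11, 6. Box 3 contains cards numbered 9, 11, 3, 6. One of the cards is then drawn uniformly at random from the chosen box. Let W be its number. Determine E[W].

E[W | box 1] = (9+3)/2 = 6.
E[W | box 2] = (9+11+6)/3 = 26/3.
E[W | box 3] = (9+11+3+6)/4 = 29/4.
By the law of total expectation,
E[W] = (1/3)·(6) + (1/3)·(26/3) + (1/3)·(29/4) = 263/36.

263/36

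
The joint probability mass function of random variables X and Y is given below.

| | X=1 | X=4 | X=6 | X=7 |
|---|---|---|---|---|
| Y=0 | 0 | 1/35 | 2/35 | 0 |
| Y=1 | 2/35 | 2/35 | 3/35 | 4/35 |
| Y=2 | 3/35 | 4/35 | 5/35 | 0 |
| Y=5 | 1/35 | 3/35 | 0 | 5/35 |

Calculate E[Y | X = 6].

13/10

P(X = 6) = 2/7.
Σ Y·P over the event = 0·(2/35) + 1·(3/35) + 2·(5/35) = 13/35.
E[Y | X = 6] = (13/35) / (2/7) = 13/10.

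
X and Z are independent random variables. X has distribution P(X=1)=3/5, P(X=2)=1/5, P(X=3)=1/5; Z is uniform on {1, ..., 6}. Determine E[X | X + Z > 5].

P(X + Z > 5) = 13/30.
Summing X·P(x,y) over outcomes with X + Z > 5 gives 4/5.
E[X | X + Z > 5] = (4/5) / (13/30) = 24/13.

24/13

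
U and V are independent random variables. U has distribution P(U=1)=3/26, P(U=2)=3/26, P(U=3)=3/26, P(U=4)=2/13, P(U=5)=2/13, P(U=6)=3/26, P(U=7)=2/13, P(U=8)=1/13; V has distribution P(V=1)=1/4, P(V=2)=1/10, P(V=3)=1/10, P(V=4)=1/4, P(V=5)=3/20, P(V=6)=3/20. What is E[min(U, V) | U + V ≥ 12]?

292/55

P(U + V ≥ 12) = 11/104.
Summing min(U,V)·P(x,y) over outcomes with U + V ≥ 12 gives 73/130.
E[min(U, V) | U + V ≥ 12] = (73/130) / (11/104) = 292/55.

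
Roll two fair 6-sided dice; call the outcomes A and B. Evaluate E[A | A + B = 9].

Outcomes with A + B = 9: (3,6), (4,5), (5,4), (6,3), each with probability 1/36.
E[A | A + B = 9] = (3 + 4 + 5 + 6) / 4 = 9/2.

9/2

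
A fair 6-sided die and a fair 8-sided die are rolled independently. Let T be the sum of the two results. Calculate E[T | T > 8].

P(T > 8) = 7/16.
Σ over the event: 9·1/8 + 10·5/48 + 11·1/12 + 12·1/16 + 13·1/24 + 14·1/48 = 14/3.
E[T | T > 8] = (14/3) / (7/16) = 32/3.

32/3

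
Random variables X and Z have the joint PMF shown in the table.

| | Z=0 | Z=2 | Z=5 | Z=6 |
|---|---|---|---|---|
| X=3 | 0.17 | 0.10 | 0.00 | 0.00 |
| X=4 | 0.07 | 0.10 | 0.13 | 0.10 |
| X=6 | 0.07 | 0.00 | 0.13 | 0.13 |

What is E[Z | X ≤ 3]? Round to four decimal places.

0.7407

P(X ≤ 3) = 0.27.
Summing Z·P(X=x,Z=y) over the conditioning event gives 0.20.
E[Z | X ≤ 3] = (0.20) / (0.27) = 0.7407.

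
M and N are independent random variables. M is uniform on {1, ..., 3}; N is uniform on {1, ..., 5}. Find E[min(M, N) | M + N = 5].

5/3

Outcomes with M + N = 5: (1,4), (2,3), (3,2), each with probability 1/15.
E[min(M, N) | M + N = 5] = (1 + 2 + 2) / 3 = 5/3.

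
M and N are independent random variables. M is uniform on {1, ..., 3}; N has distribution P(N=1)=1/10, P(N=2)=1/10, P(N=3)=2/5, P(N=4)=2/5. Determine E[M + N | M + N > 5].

19/3

P(M + N > 5) = 2/5.
Summing (M+N)·P(x,y) over outcomes with M + N > 5 gives 38/15.
E[M + N | M + N > 5] = (38/15) / (2/5) = 19/3.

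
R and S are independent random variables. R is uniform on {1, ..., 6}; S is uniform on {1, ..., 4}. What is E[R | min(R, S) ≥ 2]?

P(min(R, S) ≥ 2) = 5/8.
Summing R·P(x,y) over outcomes with min(R, S) ≥ 2 gives 5/2.
E[R | min(R, S) ≥ 2] = (5/2) / (5/8) = 4.

4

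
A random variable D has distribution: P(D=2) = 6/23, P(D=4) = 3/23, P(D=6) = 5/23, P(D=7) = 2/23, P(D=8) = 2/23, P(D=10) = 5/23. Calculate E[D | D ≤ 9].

14/3

P(D ≤ 9) = 18/23.
Σ over the event: 2·6/23 + 4·3/23 + 6·5/23 + 7·2/23 + 8·2/23 = 84/23.
E[D | D ≤ 9] = (84/23) / (18/23) = 14/3.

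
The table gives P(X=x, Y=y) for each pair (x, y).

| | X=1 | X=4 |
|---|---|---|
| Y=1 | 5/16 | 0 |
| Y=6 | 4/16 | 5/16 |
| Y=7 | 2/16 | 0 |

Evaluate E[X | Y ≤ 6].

P(Y ≤ 6) = 7/8.
Summing X·P(X=x,Y=y) over the conditioning event gives 29/16.
E[X | Y ≤ 6] = (29/16) / (7/8) = 29/14.

29/14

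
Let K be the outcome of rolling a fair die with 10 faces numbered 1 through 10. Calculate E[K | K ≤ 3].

Given K ≤ 3, K is equally likely to be any of {1, 2, 3}.
E[K | K ≤ 3] = (1 + 2 + 3) / 3 = 2.

2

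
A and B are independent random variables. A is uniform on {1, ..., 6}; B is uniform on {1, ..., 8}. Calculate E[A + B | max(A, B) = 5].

P(max(A, B) = 5) = 3/16.
Summing (A+B)·P(x,y) over outcomes with max(A, B) = 5 gives 35/24.
E[A + B | max(A, B) = 5] = (35/24) / (3/16) = 70/9.

70/9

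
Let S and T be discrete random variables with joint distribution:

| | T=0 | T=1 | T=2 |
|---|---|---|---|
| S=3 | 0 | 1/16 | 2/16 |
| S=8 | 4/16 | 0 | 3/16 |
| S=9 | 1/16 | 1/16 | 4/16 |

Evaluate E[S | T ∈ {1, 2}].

P(T ∈ {1, 2}) = 11/16.
Σ S·P over the event = 3·(1/16) + 3·(2/16) + 8·(3/16) + 9·(1/16) + 9·(4/16) = 39/8.
E[S | T ∈ {1, 2}] = (39/8) / (11/16) = 78/11.

78/11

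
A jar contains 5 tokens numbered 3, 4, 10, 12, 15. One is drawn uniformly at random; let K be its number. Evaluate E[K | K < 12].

P(K < 12) = 3/5.
Σ over the event: 3·1/5 + 4·1/5 + 10·1/5 = 17/5.
E[K | K < 12] = (17/5) / (3/5) = 17/3.

17/3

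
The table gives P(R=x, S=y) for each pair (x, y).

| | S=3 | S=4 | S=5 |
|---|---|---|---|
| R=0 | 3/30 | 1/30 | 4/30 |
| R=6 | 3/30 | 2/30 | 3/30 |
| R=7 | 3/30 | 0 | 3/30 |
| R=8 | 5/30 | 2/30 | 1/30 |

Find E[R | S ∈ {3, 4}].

P(S ∈ {3, 4}) = 19/30.
Σ R·P over the event = 0·(3/30) + 0·(1/30) + 6·(3/30) + 6·(2/30) + 7·(3/30) + 8·(5/30) + 8·(2/30) = 107/30.
E[R | S ∈ {3, 4}] = (107/30) / (19/30) = 107/19.

107/19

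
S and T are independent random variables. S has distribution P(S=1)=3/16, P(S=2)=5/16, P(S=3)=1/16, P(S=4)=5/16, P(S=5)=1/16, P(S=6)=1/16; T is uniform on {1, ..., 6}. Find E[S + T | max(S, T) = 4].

P(max(S, T) = 4) = 29/96.
Summing (S+T)·P(x,y) over outcomes with max(S, T) = 4 gives 91/48.
E[S + T | max(S, T) = 4] = (91/48) / (29/96) = 182/29.

182/29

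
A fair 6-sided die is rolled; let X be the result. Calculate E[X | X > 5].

6

Given X > 5, X is equally likely to be any of {6}.
E[X | X > 5] = (6) / 1 = 6.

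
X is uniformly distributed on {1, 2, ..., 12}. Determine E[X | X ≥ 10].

Given X ≥ 10, X is equally likely to be any of {10, 11, 12}.
E[X | X ≥ 10] = (10 + 11 + 12) / 3 = 11.

11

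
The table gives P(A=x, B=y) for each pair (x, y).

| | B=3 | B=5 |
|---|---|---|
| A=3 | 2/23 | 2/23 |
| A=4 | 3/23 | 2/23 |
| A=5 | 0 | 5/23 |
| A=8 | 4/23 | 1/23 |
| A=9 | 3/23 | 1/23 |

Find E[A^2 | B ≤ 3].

P(B ≤ 3) = 12/23.
Summing A^2·P(A=x,B=y) over the conditioning event gives 565/23.
E[A^2 | B ≤ 3] = (565/23) / (12/23) = 565/12.

565/12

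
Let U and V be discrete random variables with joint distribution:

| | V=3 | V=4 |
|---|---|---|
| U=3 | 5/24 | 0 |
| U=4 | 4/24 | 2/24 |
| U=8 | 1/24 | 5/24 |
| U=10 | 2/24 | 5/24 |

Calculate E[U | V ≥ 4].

49/6

P(V ≥ 4) = 1/2.
Summing U·P(U=x,V=y) over the conditioning event gives 49/12.
E[U | V ≥ 4] = (49/12) / (1/2) = 49/6.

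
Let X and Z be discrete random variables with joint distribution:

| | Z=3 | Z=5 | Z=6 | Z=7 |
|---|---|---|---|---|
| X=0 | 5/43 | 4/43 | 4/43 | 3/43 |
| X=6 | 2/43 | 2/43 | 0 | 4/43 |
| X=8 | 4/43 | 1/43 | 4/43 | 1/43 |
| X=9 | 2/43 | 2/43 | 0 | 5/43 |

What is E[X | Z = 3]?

P(Z = 3) = 13/43.
Σ X·P over the event = 0·(5/43) + 6·(2/43) + 8·(4/43) + 9·(2/43) = 62/43.
E[X | Z = 3] = (62/43) / (13/43) = 62/13.

62/13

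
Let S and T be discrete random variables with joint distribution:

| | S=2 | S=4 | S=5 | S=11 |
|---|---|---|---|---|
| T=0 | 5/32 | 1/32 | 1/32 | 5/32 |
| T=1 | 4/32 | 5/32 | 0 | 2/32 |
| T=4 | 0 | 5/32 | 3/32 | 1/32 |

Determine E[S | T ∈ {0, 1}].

P(T ∈ {0, 1}) = 23/32.
Σ S·P over the event = 2·(5/32) + 2·(4/32) + 4·(1/32) + 4·(5/32) + 5·(1/32) + 11·(5/32) + 11·(2/32) = 31/8.
E[S | T ∈ {0, 1}] = (31/8) / (23/32) = 124/23.

124/23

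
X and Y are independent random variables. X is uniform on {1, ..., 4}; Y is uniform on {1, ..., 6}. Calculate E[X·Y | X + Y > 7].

35/2

P(X + Y > 7) = 1/4.
Summing XY·P(x,y) over outcomes with X + Y > 7 gives 35/8.
E[X·Y | X + Y > 7] = (35/8) / (1/4) = 35/2.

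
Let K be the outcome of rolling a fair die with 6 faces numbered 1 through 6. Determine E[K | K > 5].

Given K > 5, K is equally likely to be any of {6}.
E[K | K > 5] = (6) / 1 = 6.

6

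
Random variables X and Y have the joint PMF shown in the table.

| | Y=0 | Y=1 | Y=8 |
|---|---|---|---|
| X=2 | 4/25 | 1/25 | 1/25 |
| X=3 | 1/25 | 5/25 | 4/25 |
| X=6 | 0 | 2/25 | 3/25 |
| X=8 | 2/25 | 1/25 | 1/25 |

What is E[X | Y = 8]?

40/9

P(Y = 8) = 9/25.
Summing X·P(X=x,Y=y) over the conditioning event gives 8/5.
E[X | Y = 8] = (8/5) / (9/25) = 40/9.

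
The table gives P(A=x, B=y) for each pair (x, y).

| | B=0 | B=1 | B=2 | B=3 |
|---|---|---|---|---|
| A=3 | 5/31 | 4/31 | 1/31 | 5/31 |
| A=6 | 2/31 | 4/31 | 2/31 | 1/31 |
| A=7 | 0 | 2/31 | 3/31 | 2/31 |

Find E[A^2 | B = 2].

P(B = 2) = 6/31.
Σ A^2·P over the event = 9·(1/31) + 36·(2/31) + 49·(3/31) = 228/31.
E[A^2 | B = 2] = (228/31) / (6/31) = 38.

38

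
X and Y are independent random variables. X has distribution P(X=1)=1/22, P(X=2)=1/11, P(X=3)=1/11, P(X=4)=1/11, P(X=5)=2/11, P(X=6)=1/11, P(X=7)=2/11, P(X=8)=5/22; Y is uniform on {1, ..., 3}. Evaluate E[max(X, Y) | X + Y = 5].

10/3

P(X + Y = 5) = 1/11.
Summing max(X,Y)·P(x,y) over outcomes with X + Y = 5 gives 10/33.
E[max(X, Y) | X + Y = 5] = (10/33) / (1/11) = 10/3.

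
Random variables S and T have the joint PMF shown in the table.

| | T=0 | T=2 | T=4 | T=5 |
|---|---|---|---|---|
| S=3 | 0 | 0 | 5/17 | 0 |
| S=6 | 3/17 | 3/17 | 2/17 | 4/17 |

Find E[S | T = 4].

27/7

P(T = 4) = 7/17.
Σ S·P over the event = 3·(5/17) + 6·(2/17) = 27/17.
E[S | T = 4] = (27/17) / (7/17) = 27/7.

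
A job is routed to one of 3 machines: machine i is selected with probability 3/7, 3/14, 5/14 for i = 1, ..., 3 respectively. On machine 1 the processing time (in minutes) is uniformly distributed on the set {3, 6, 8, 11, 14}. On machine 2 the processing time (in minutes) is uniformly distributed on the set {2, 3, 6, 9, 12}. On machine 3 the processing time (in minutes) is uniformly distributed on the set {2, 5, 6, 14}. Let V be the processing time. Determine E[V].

2067/280

E[V | machine 1] = (3+6+8+11+14)/5 = 42/5.
E[V | machine 2] = (2+3+6+9+12)/5 = 32/5.
E[V | machine 3] = (2+5+6+14)/4 = 27/4.
By the law of total expectation,
E[V] = (3/7)·(42/5) + (3/14)·(32/5) + (5/14)·(27/4) = 2067/280.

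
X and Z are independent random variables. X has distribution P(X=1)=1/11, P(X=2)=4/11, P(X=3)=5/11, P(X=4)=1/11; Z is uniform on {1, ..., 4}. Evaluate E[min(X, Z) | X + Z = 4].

P(X + Z = 4) = 5/22.
Summing min(X,Z)·P(x,y) over outcomes with X + Z = 4 gives 7/22.
E[min(X, Z) | X + Z = 4] = (7/22) / (5/22) = 7/5.

7/5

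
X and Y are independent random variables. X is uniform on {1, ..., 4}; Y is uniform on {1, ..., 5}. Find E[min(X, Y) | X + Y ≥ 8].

11/3

Outcomes with X + Y ≥ 8: (3,5), (4,4), (4,5), each with probability 1/20.
E[min(X, Y) | X + Y ≥ 8] = (3 + 4 + 4) / 3 = 11/3.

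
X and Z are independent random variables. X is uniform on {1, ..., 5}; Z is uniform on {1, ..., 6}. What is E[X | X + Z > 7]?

4

P(X + Z > 7) = 1/3.
Summing X·P(x,y) over outcomes with X + Z > 7 gives 4/3.
E[X | X + Z > 7] = (4/3) / (1/3) = 4.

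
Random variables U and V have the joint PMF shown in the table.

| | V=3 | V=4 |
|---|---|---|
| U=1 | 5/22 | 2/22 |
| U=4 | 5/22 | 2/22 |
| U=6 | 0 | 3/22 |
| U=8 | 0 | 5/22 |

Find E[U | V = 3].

5/2

P(V = 3) = 5/11.
Σ U·P over the event = 1·(5/22) + 4·(5/22) = 25/22.
E[U | V = 3] = (25/22) / (5/11) = 5/2.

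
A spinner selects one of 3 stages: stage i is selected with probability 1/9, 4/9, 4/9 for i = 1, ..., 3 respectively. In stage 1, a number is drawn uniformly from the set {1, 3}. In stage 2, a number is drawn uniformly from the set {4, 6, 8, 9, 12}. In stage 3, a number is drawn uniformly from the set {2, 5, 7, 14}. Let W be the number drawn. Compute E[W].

34/5

E[W | stage 1] = (1+3)/2 = 2.
E[W | stage 2] = (4+6+8+9+12)/5 = 39/5.
E[W | stage 3] = (2+5+7+14)/4 = 7.
By the law of total expectation,
E[W] = (1/9)·(2) + (4/9)·(39/5) + (4/9)·(7) = 34/5.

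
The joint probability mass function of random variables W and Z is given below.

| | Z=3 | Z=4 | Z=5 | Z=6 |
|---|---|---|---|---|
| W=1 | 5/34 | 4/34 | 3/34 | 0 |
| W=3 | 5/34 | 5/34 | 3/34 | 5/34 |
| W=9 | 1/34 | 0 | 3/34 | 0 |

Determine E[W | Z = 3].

29/11

P(Z = 3) = 11/34.
Σ W·P over the event = 1·(5/34) + 3·(5/34) + 9·(1/34) = 29/34.
E[W | Z = 3] = (29/34) / (11/34) = 29/11.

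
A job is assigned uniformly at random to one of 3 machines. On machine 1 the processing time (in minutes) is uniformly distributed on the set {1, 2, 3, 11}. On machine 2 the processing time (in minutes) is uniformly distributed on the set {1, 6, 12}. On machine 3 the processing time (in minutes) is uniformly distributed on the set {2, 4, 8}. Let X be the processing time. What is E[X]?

61/12

E[X | machine 1] = (1+2+3+11)/4 = 17/4.
E[X | machine 2] = (1+6+12)/3 = 19/3.
E[X | machine 3] = (2+4+8)/3 = 14/3.
By the law of total expectation,
E[X] = (1/3)·(17/4) + (1/3)·(19/3) + (1/3)·(14/3) = 61/12.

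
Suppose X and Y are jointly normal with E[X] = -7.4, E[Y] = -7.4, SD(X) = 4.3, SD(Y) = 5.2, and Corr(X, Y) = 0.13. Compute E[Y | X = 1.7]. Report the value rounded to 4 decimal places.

The regression of Y on X has slope ρ·σ_Y/σ_X and passes through (μ_X, μ_Y).
E[Y | X=1.7] = -7.4 + (0.13)·(5.2/4.3)·(1.7 − (-7.4)) = -7.4 + (0.15721)·(9.1) = -5.9694.

-5.9694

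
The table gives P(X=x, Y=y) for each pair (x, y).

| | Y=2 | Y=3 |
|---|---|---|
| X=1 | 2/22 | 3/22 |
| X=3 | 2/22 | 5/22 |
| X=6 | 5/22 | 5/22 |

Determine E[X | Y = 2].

P(Y = 2) = 9/22.
Σ X·P over the event = 1·(2/22) + 3·(2/22) + 6·(5/22) = 19/11.
E[X | Y = 2] = (19/11) / (9/22) = 38/9.

38/9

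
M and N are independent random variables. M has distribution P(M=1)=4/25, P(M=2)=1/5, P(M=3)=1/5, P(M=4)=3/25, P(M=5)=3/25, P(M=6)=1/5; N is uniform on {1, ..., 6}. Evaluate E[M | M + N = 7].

P(M + N = 7) = 1/6.
Summing M·P(x,y) over outcomes with M + N = 7 gives 43/75.
E[M | M + N = 7] = (43/75) / (1/6) = 86/25.

86/25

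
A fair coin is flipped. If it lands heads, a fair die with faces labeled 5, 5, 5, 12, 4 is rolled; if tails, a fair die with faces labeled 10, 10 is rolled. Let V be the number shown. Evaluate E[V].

81/10

E[V | heads] = (5+5+5+12+4)/5 = 31/5.
E[V | tails] = (10+10)/2 = 10.
E[V] = (1/2)·(31/5) + (1/2)·(10) = 81/10.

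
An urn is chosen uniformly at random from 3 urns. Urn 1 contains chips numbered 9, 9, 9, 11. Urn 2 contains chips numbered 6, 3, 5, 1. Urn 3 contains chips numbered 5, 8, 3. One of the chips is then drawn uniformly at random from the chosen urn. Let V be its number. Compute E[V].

E[V | urn 1] = (9+9+9+11)/4 = 19/2.
E[V | urn 2] = (6+3+5+1)/4 = 15/4.
E[V | urn 3] = (5+8+3)/3 = 16/3.
By the law of total expectation,
E[V] = (1/3)·(19/2) + (1/3)·(15/4) + (1/3)·(16/3) = 223/36.

223/36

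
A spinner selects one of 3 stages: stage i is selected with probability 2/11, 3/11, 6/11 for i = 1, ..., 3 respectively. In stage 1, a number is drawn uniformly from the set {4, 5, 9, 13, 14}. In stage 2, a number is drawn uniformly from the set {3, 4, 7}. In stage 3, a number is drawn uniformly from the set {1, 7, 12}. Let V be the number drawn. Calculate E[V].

72/11

E[V | stage 1] = (4+5+9+13+14)/5 = 9.
E[V | stage 2] = (3+4+7)/3 = 14/3.
E[V | stage 3] = (1+7+12)/3 = 20/3.
E[V] = (2/11)·(9) + (3/11)·(14/3) + (6/11)·(20/3) = 72/11.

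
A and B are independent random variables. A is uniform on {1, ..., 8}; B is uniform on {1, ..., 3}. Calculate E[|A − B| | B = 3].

Outcomes with B = 3: (1,3), (2,3), (3,3), (4,3), (5,3), (6,3), (7,3), (8,3), each with probability 1/24.
E[|A − B| | B = 3] = (2 + 1 + 0 + 1 + 2 + 3 + 4 + 5) / 8 = 9/4.

9/4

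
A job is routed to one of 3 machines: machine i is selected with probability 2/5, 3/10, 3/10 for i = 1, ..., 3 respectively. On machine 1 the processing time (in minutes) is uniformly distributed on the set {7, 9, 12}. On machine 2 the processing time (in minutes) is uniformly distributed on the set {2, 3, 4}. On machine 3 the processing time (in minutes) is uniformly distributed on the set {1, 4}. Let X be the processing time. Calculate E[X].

E[X | machine 1] = (7+9+12)/3 = 28/3.
E[X | machine 2] = (2+3+4)/3 = 3.
E[X | machine 3] = (1+4)/2 = 5/2.
E[X] = (2/5)·(28/3) + (3/10)·(3) + (3/10)·(5/2) = 323/60.

323/60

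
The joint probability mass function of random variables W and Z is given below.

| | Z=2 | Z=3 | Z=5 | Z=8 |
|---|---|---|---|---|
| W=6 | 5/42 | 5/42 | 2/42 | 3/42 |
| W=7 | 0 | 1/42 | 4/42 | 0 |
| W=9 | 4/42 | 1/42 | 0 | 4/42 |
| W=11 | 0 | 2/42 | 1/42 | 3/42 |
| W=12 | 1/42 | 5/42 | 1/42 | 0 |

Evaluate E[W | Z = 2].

39/5

P(Z = 2) = 5/21.
Σ W·P over the event = 6·(5/42) + 9·(4/42) + 12·(1/42) = 13/7.
E[W | Z = 2] = (13/7) / (5/21) = 39/5.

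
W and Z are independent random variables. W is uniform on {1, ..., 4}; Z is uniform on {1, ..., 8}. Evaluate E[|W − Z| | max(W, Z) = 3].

6/5

Outcomes with max(W, Z) = 3: (1,3), (2,3), (3,1), (3,2), (3,3), each with probability 1/32.
E[|W − Z| | max(W, Z) = 3] = (2 + 1 + 2 + 1 + 0) / 5 = 6/5.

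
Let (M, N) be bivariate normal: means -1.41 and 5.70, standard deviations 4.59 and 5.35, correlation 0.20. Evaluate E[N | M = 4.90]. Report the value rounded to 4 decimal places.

7.1710

The regression of N on M has slope ρ·σ_N/σ_M and passes through (μ_M, μ_N).
E[N | M=4.90] = 5.70 + (0.20)·(5.35/4.59)·(4.90 − (-1.41)) = 5.70 + (0.23312)·(6.31) = 7.1710.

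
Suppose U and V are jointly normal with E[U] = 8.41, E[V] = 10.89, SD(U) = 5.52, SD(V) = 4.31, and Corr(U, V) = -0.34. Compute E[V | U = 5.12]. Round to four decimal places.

For a bivariate normal, E[V | U=x] = μ_V + ρ·(σ_V/σ_U)·(x − μ_U).
E[V | U=5.12] = 10.89 + (-0.34)·(4.31/5.52)·(5.12 − (8.41)) = 10.89 + (-0.26547)·(-3.29) = 11.7634.

11.7634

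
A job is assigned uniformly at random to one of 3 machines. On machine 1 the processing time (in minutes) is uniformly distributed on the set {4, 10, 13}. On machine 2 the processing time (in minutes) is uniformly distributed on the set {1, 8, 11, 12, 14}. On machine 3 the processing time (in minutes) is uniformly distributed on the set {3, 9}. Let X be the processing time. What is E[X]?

121/15

E[X | machine 1] = (4+10+13)/3 = 9.
E[X | machine 2] = (1+8+11+12+14)/5 = 46/5.
E[X | machine 3] = (3+9)/2 = 6.
E[X] = (1/3)·(9) + (1/3)·(46/5) + (1/3)·(6) = 121/15.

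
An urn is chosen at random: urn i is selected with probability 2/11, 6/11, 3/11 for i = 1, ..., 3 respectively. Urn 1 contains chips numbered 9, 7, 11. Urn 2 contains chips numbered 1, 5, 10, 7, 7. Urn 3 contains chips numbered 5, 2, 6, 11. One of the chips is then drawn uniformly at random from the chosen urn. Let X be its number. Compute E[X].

E[X | urn 1] = (9+7+11)/3 = 9.
E[X | urn 2] = (1+5+10+7+7)/5 = 6.
E[X | urn 3] = (5+2+6+11)/4 = 6.
By the law of total expectation,
E[X] = (2/11)·(9) + (6/11)·(6) + (3/11)·(6) = 72/11.

72/11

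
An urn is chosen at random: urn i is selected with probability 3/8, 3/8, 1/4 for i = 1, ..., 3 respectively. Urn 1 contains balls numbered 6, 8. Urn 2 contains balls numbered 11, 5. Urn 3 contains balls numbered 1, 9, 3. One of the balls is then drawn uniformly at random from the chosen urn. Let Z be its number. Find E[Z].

161/24

E[Z | urn 1] = (6+8)/2 = 7.
E[Z | urn 2] = (11+5)/2 = 8.
E[Z | urn 3] = (1+9+3)/3 = 13/3.
By the law of total expectation,
E[Z] = (3/8)·(7) + (3/8)·(8) + (1/4)·(13/3) = 161/24.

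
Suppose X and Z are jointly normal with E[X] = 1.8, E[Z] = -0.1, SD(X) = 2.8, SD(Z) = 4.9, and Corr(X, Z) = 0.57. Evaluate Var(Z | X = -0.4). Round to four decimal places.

For a bivariate normal, Var(Z | X=x) = σ_Z²(1 − ρ²).
Var(Z | X=-0.4) = (4.9)²·(1 − (0.57)²) = 24.01·0.6751 = 16.2092.

16.2092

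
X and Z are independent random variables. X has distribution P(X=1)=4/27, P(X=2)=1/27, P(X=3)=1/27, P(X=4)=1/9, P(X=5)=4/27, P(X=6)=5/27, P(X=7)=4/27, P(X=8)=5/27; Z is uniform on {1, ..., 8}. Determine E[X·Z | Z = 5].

P(Z = 5) = 1/8.
Summing XZ·P(x,y) over outcomes with Z = 5 gives 695/216.
E[X·Z | Z = 5] = (695/216) / (1/8) = 695/27.

695/27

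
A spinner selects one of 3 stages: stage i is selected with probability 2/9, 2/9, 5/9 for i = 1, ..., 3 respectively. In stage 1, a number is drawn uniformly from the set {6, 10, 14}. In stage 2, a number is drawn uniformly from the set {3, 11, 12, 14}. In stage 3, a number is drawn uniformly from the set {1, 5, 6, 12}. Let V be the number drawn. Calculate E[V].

70/9

E[V | stage 1] = (6+10+14)/3 = 10.
E[V | stage 2] = (3+11+12+14)/4 = 10.
E[V | stage 3] = (1+5+6+12)/4 = 6.
By the law of total expectation,
E[V] = (2/9)·(10) + (2/9)·(10) + (5/9)·(6) = 70/9.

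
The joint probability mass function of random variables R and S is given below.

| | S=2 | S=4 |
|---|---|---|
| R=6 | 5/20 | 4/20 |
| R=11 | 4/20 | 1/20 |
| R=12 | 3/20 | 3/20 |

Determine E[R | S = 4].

P(S = 4) = 2/5.
Summing R·P(R=x,S=y) over the conditioning event gives 71/20.
E[R | S = 4] = (71/20) / (2/5) = 71/8.

71/8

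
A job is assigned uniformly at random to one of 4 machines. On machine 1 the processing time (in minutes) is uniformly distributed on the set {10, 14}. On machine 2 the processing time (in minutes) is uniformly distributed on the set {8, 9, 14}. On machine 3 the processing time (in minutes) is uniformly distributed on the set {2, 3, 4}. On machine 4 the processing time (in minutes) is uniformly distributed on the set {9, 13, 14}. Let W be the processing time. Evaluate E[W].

28/3

E[W | machine 1] = (10+14)/2 = 12.
E[W | machine 2] = (8+9+14)/3 = 31/3.
E[W | machine 3] = (2+3+4)/3 = 3.
E[W | machine 4] = (9+13+14)/3 = 12.
By the law of total expectation,
E[W] = (1/4)·(12) + (1/4)·(31/3) + (1/4)·(3) + (1/4)·(12) = 28/3.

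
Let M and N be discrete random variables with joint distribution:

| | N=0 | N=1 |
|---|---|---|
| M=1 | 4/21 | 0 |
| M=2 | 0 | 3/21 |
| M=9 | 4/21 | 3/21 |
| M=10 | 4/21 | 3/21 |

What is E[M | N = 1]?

P(N = 1) = 3/7.
Σ M·P over the event = 2·(3/21) + 9·(3/21) + 10·(3/21) = 3.
E[M | N = 1] = (3) / (3/7) = 7.

7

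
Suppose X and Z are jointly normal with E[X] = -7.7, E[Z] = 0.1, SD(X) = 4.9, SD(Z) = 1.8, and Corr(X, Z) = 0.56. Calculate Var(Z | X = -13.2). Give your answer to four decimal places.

2.2239

Var(Z | X=x) = (1 − ρ²)·σ_Z².
Var(Z | X=-13.2) = (1.8)²·(1 − (0.56)²) = 3.24·0.6864 = 2.2239.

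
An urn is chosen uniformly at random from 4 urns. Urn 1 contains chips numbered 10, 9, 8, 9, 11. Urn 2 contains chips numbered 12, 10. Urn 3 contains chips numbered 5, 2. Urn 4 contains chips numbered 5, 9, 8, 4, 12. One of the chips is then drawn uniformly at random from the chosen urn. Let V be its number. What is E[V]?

E[V | urn 1] = (10+9+8+9+11)/5 = 47/5.
E[V | urn 2] = (12+10)/2 = 11.
E[V | urn 3] = (5+2)/2 = 7/2.
E[V | urn 4] = (5+9+8+4+12)/5 = 38/5.
E[V] = (1/4)·(47/5) + (1/4)·(11) + (1/4)·(7/2) + (1/4)·(38/5) = 63/8.

63/8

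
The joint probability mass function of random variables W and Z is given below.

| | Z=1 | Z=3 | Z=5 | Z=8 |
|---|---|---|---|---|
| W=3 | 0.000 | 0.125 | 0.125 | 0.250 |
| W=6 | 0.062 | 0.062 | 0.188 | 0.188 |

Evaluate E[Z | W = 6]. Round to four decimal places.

P(W = 6) = 0.500.
Σ Z·P over the event = 1·(0.062) + 3·(0.062) + 5·(0.188) + 8·(0.188) = 2.692.
E[Z | W = 6] = (2.692) / (0.500) = 5.3840.

5.3840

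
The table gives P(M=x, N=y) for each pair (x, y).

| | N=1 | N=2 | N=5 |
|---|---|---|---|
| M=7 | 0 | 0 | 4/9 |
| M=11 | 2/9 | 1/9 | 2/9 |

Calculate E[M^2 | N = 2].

121

P(N = 2) = 1/9.
Σ M^2·P over the event = 121·(1/9) = 121/9.
E[M^2 | N = 2] = (121/9) / (1/9) = 121.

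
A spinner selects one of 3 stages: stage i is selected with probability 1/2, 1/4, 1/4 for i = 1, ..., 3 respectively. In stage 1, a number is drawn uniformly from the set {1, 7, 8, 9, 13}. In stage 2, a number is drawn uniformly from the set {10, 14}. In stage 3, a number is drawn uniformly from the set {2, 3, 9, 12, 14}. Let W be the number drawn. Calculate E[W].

44/5

E[W | stage 1] = (1+7+8+9+13)/5 = 38/5.
E[W | stage 2] = (10+14)/2 = 12.
E[W | stage 3] = (2+3+9+12+14)/5 = 8.
By the law of total expectation,
E[W] = (1/2)·(38/5) + (1/4)·(12) + (1/4)·(8) = 44/5.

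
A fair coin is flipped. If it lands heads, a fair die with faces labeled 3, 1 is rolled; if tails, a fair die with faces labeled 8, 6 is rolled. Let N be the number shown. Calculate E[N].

9/2

E[N | heads] = (3+1)/2 = 2.
E[N | tails] = (8+6)/2 = 7.
By the law of total expectation,
E[N] = (1/2)·(2) + (1/2)·(7) = 9/2.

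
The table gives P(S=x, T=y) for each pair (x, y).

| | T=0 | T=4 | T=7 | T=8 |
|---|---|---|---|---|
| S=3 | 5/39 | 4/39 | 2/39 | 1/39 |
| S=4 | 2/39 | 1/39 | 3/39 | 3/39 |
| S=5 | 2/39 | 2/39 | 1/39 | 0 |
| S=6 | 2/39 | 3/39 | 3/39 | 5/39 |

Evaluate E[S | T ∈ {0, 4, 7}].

P(T ∈ {0, 4, 7}) = 10/13.
Summing S·P(S=x,T=y) over the conditioning event gives 10/3.
E[S | T ∈ {0, 4, 7}] = (10/3) / (10/13) = 13/3.

13/3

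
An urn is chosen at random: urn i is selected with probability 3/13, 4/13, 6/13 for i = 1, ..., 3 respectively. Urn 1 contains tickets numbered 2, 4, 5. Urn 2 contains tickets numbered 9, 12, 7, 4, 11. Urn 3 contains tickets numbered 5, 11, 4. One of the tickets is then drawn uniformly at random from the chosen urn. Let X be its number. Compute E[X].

E[X | urn 1] = (2+4+5)/3 = 11/3.
E[X | urn 2] = (9+12+7+4+11)/5 = 43/5.
E[X | urn 3] = (5+11+4)/3 = 20/3.
E[X] = (3/13)·(11/3) + (4/13)·(43/5) + (6/13)·(20/3) = 427/65.

427/65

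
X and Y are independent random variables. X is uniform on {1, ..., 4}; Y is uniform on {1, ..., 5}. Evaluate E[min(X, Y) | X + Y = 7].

8/3

Outcomes with X + Y = 7: (2,5), (3,4), (4,3), each with probability 1/20.
E[min(X, Y) | X + Y = 7] = (2 + 3 + 3) / 3 = 8/3.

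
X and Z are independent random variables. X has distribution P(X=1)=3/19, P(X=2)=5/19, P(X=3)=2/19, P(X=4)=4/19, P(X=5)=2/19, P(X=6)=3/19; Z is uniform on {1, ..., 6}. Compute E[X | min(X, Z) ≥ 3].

P(min(X, Z) ≥ 3) = 22/57.
Summing X·P(x,y) over outcomes with min(X, Z) ≥ 3 gives 100/57.
E[X | min(X, Z) ≥ 3] = (100/57) / (22/57) = 50/11.

50/11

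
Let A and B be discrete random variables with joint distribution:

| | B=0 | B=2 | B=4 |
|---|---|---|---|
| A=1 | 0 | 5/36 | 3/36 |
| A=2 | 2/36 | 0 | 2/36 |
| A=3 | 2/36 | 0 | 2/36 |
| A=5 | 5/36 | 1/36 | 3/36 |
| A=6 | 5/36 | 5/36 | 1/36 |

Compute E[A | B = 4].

P(B = 4) = 11/36.
Summing A·P(A=x,B=y) over the conditioning event gives 17/18.
E[A | B = 4] = (17/18) / (11/36) = 34/11.

34/11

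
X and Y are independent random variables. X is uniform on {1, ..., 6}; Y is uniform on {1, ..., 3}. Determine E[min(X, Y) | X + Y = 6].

2

Outcomes with X + Y = 6: (3,3), (4,2), (5,1), each with probability 1/18.
E[min(X, Y) | X + Y = 6] = (3 + 2 + 1) / 3 = 2.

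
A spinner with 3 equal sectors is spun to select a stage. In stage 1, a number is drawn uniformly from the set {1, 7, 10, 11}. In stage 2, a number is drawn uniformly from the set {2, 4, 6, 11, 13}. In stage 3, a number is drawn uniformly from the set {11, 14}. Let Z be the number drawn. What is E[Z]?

E[Z | stage 1] = (1+7+10+11)/4 = 29/4.
E[Z | stage 2] = (2+4+6+11+13)/5 = 36/5.
E[Z | stage 3] = (11+14)/2 = 25/2.
E[Z] = (1/3)·(29/4) + (1/3)·(36/5) + (1/3)·(25/2) = 539/60.

539/60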